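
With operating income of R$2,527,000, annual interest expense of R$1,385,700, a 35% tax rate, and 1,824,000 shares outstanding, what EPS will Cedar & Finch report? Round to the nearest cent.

R$0.41

Interest = R$1,385,700.00, so EBT = R$2,527,000 − R$1,385,700.00 = R$1,141,300.00.
After tax at 35%: net income = R$1,141,300.00 × 0.65 = R$741,845.00.
Per share: R$741,845.00 / 1,824,000 shares = R$0.41.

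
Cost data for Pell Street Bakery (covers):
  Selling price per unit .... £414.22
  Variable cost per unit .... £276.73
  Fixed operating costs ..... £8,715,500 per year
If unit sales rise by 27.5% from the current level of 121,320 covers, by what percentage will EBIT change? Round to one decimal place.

+57.6%

Contribution at this volume is 121,320 × £137.49 = £16,680,286.80.
Operating income = contribution − fixed costs = £16,680,286.80 − £8,715,500 = £7,964,786.80.
DOL = contribution ÷ EBIT = £16,680,286.80 ÷ £7,964,786.80 = 2.0943.
%ΔEBIT = DOL × %ΔSales = 2.0943 × +27.5% = +57.6%.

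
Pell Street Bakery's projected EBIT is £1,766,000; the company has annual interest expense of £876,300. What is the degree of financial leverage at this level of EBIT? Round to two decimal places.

1.98

Interest = £876,300.00.
DFL = EBIT ÷ (EBIT − I) = £1,766,000 ÷ (£1,766,000 − £876,300.00) = £1,766,000 ÷ £889,700.00 = 1.9849.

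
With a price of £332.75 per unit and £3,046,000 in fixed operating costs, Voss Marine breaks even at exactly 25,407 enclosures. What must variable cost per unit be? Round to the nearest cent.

At break-even, FC = Q × (P − VC), so P − VC = £3,046,000 ÷ 25,407 = £119.8882.
Variable cost per unit = £332.75 − £119.8882 = £212.86.

£212.86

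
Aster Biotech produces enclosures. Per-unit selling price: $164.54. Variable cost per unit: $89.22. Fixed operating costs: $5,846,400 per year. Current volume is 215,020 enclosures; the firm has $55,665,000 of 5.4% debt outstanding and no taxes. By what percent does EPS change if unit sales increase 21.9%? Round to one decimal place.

Contribution at this volume is 215,020 × $75.32 = $16,195,306.40.
Subtracting fixed costs: EBIT = $16,195,306.40 − $5,846,400 = $10,348,906.40.
After interest of $3,005,910.00, pre-tax earnings = $7,342,996.40.
DCL = total CM / (EBIT − I) = $16,195,306.40 / $7,342,996.40 = 2.2055.
EPS therefore changes by 2.2055 × (+21.9%) = +48.3%.

+48.3%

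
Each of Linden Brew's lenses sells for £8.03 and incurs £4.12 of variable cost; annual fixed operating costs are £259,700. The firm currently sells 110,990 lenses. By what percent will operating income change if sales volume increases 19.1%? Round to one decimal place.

Contribution at this volume is 110,990 × £3.91 = £433,970.90.
Subtracting fixed costs: EBIT = £433,970.90 − £259,700 = £174,270.90.
So DOL = total CM / EBIT = £433,970.90 / £174,270.90 = 2.4902.
Operating income changes by 2.4902 × +19.1% = +47.6%.

+47.6%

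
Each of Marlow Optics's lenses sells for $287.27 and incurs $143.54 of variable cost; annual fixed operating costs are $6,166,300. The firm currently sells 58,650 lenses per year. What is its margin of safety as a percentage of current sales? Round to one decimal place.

Unit CM = price − variable cost = $287.27 − $143.54 = $143.73. Break-even units = $6,166,300 ÷ $143.73 = 42,901.97; break-even revenue = 42,901.97 × $287.27 = $12,324,448.63.
Actual sales revenue = 58,650 × $287.27 = $16,848,385.50.
Margin of safety = ($16,848,385.50 − $12,324,448.63) ÷ $16,848,385.50 = 26.9%.

26.9%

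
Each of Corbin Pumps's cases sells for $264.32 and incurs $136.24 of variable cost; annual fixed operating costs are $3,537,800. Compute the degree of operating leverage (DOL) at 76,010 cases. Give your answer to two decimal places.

Total contribution margin = 76,010 × $128.08 = $9,735,360.80.
EBIT = $9,735,360.80 − $3,537,800 = $6,197,560.80.
DOL = contribution ÷ EBIT = $9,735,360.80 ÷ $6,197,560.80 = 1.5708.

1.57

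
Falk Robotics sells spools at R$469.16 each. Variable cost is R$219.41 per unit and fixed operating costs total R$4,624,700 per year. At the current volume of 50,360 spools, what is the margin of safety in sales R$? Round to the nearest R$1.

R$14,939,313

Each unit contributes R$469.16 − R$219.41 = R$249.75. Break-even units = R$4,624,700 ÷ R$249.75 = 18,517.32; break-even revenue = 18,517.32 × R$469.16 = R$8,687,584.59.
Actual sales revenue = 50,360 × R$469.16 = R$23,626,897.60.
Margin of safety = R$23,626,897.60 − R$8,687,584.59 = R$14,939,313.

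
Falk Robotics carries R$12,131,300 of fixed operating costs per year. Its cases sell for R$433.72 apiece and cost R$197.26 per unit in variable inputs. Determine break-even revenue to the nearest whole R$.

R$22,251,490

CM per unit = R$433.72 − R$197.26 = R$236.46; CM ratio = R$236.46 / R$433.72 = 0.5452.
Break-even revenue = fixed costs × price ÷ CM = R$12,131,300 × R$433.72 ÷ R$236.46 = R$22,251,490.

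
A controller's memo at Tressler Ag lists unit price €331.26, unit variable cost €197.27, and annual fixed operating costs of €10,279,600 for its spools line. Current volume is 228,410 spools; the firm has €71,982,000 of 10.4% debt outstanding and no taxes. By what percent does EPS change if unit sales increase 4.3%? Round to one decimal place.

Contribution at this volume is 228,410 × €133.99 = €30,604,655.90.
Operating income = contribution − fixed costs = €30,604,655.90 − €10,279,600 = €20,325,055.90.
After interest of €7,486,128.00, pre-tax earnings = €12,838,927.90.
DCL = total CM / (EBIT − I) = €30,604,655.90 / €12,838,927.90 = 2.3837.
EPS therefore changes by 2.3837 × (+4.3%) = +10.3%.

+10.3%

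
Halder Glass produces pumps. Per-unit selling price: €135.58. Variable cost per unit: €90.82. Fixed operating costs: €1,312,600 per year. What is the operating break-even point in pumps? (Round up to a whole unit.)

29,326 pumps

Unit CM = price − variable cost = €135.58 − €90.82 = €44.76.
Break-even volume = fixed costs ÷ CM per unit = €1,312,600 ÷ €44.76 = 29,325.29, so 29,326 pumps.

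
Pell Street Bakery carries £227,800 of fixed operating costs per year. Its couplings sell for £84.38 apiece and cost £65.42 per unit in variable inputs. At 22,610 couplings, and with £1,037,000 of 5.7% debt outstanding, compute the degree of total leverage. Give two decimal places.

Contribution at this volume is 22,610 × £18.96 = £428,685.60.
Operating income = contribution − fixed costs = £428,685.60 − £227,800 = £200,885.60. Interest = £59,109.00, so EBIT − I = £141,776.60.
DCL = contribution ÷ (EBIT − I) = £428,685.60 ÷ £141,776.60 = 3.0237.

3.02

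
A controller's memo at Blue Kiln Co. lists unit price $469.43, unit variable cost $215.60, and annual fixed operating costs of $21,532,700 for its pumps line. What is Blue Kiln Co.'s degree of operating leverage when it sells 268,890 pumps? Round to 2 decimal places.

At 268,890 units, contribution = 268,890 × $253.83 = $68,252,348.70.
Subtracting fixed costs: EBIT = $68,252,348.70 − $21,532,700 = $46,719,648.70.
Degree of operating leverage = $68,252,348.70 / $46,719,648.70 = 1.4609.

1.46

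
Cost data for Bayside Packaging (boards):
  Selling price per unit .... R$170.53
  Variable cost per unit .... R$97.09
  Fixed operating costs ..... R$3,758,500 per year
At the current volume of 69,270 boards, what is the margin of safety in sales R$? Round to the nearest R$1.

R$3,085,257

Contribution margin per unit = R$170.53 − R$97.09 = R$73.44. Break-even units = R$3,758,500 ÷ R$73.44 = 51,177.83; break-even revenue = 51,177.83 × R$170.53 = R$8,727,355.73.
Actual sales revenue = 69,270 × R$170.53 = R$11,812,613.10.
Margin of safety = R$11,812,613.10 − R$8,727,355.73 = R$3,085,257.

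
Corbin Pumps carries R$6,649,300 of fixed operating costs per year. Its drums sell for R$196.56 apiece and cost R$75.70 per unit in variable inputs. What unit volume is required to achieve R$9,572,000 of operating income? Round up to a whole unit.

134,216 drums

Contribution margin per unit = R$196.56 − R$75.70 = R$120.86.
Units = (FC + target) / CM = (R$6,649,300 + R$9,572,000) / R$120.86 = 134,215.62, so 134,216 drums.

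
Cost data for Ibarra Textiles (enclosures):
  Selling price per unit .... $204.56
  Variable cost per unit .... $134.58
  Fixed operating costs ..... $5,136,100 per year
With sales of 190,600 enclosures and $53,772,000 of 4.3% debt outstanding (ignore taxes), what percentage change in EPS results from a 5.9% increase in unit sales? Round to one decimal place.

+13.4%

At 190,600 units, contribution = 190,600 × $69.98 = $13,338,188.00.
Operating income = contribution − fixed costs = $13,338,188.00 − $5,136,100 = $8,202,088.00.
Interest = $2,312,196.00, so EBIT − I = $5,889,892.00.
DCL = total CM / (EBIT − I) = $13,338,188.00 / $5,889,892.00 = 2.2646.
%ΔEPS = DCL × %ΔSales = 2.2646 × +5.9% = +13.4%.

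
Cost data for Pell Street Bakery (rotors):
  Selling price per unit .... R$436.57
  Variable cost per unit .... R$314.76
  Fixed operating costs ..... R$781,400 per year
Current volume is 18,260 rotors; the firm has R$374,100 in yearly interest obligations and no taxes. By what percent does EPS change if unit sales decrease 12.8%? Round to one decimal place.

At 18,260 units, contribution = 18,260 × R$121.81 = R$2,224,250.60.
Subtracting fixed costs: EBIT = R$2,224,250.60 − R$781,400 = R$1,442,850.60.
After interest of R$374,100.00, pre-tax earnings = R$1,068,750.60.
Degree of combined leverage = contribution ÷ (EBIT − I) = R$2,224,250.60 ÷ R$1,068,750.60 = 2.0812.
%ΔEPS = DCL × %ΔSales = 2.0812 × -12.8% = -26.6%.

-26.6%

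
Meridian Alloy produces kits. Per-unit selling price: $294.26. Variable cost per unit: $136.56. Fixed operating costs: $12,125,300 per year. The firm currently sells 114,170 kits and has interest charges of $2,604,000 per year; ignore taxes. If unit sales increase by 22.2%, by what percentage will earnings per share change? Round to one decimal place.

Total contribution margin = 114,170 × $157.70 = $18,004,609.00.
EBIT = $18,004,609.00 − $12,125,300 = $5,879,309.00.
Interest = $2,604,000.00, so EBIT − I = $3,275,309.00.
DCL = total CM / (EBIT − I) = $18,004,609.00 / $3,275,309.00 = 5.4971.
%ΔEPS = DCL × %ΔSales = 5.4971 × +22.2% = +122.0%.

+122.0%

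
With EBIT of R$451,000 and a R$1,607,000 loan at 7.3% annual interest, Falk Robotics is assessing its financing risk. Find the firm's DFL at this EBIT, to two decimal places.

Annual interest charges come to R$117,311.00.
Degree of financial leverage = EBIT / (EBIT − interest) = R$451,000 / R$333,689.00 = 1.3516.

1.35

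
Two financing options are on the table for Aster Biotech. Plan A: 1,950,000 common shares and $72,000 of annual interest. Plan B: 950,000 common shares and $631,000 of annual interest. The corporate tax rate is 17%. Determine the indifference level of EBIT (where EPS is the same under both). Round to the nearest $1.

At indifference, (EBIT − 72,000)(1 − t)/1,950,000 = (EBIT − 631,000)(1 − t)/950,000.
Cancelling (1 − t) and cross-multiplying: 950,000·(EBIT − 72,000) = 1,950,000·(EBIT − 631,000).
Solving, EBIT = (631,000·1,950,000 − 72,000·950,000) / (1,950,000 − 950,000) = 1,162,050,000,000 / 1,000,000 = 1,162,050.00.

$1,162,050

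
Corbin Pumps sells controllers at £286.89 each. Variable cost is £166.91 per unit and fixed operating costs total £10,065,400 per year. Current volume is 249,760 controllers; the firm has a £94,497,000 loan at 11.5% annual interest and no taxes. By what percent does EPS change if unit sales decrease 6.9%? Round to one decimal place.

At 249,760 units, contribution = 249,760 × £119.98 = £29,966,204.80.
Subtracting fixed costs: EBIT = £29,966,204.80 − £10,065,400 = £19,900,804.80.
Interest = £10,867,155.00, so EBIT − I = £9,033,649.80.
DCL = total CM / (EBIT − I) = £29,966,204.80 / £9,033,649.80 = 3.3172.
%ΔEPS = DCL × %ΔSales = 3.3172 × -6.9% = -22.9%.

-22.9%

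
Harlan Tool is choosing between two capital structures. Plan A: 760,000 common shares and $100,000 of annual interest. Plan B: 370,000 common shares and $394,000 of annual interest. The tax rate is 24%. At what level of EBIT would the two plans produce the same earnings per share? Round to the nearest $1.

$672,923

At indifference, (EBIT − 100,000)(1 − t)/760,000 = (EBIT − 394,000)(1 − t)/370,000.
Cancelling (1 − t) and cross-multiplying: 370,000·(EBIT − 100,000) = 760,000·(EBIT − 394,000).
EBIT × (760,000 − 370,000) = 394,000 × 760,000 − 100,000 × 370,000 = 262,440,000,000, so EBIT = 262,440,000,000 ÷ 390,000 = 672,923.08.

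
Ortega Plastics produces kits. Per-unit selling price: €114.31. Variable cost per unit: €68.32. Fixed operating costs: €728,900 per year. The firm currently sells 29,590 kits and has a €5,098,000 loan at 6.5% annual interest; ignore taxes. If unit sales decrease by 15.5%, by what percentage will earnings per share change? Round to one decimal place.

Contribution at this volume is 29,590 × €45.99 = €1,360,844.10.
Operating income = contribution − fixed costs = €1,360,844.10 − €728,900 = €631,944.10.
After interest of €331,370.00, pre-tax earnings = €300,574.10.
Degree of combined leverage = contribution ÷ (EBIT − I) = €1,360,844.10 ÷ €300,574.10 = 4.5275.
%ΔEPS = DCL × %ΔSales = 4.5275 × -15.5% = -70.2%.

-70.2%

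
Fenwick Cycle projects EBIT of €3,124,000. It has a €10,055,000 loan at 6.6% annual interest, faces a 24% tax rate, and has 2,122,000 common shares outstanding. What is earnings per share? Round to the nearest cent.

Interest = €663,630.00, so EBT = €3,124,000 − €663,630.00 = €2,460,370.00.
After tax at 24%: net income = €2,460,370.00 × 0.76 = €1,869,881.20.
Per share: €1,869,881.20 / 2,122,000 shares = €0.88.

€0.88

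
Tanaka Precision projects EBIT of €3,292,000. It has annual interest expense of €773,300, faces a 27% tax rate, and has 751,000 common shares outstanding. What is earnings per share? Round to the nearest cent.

€2.45

Pre-tax income = €3,292,000 − €773,300.00 = €2,518,700.00.
Net income = €2,518,700.00 × (1 − 0.27) = €1,838,651.00.
EPS = €1,838,651.00 ÷ 751,000 = €2.45.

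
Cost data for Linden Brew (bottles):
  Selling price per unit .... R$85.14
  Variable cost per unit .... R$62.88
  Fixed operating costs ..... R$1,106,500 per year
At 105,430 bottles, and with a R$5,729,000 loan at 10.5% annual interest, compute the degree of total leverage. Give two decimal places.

3.67

Contribution at this volume is 105,430 × R$22.26 = R$2,346,871.80.
Subtracting fixed costs: EBIT = R$2,346,871.80 − R$1,106,500 = R$1,240,371.80. Interest = R$601,545.00.
DOL = R$2,346,871.80 ÷ R$1,240,371.80 = 1.8921; DFL = R$1,240,371.80 ÷ R$638,826.80 = 1.9416.
DCL = DOL × DFL = 1.8921 × 1.9416 = 3.6737.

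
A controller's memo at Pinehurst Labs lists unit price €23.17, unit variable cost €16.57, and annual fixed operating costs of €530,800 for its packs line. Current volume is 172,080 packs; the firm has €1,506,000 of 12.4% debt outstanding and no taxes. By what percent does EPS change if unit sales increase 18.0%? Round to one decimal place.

+48.9%

Contribution at this volume is 172,080 × €6.60 = €1,135,728.00.
Operating income = contribution − fixed costs = €1,135,728.00 − €530,800 = €604,928.00.
Interest = €186,744.00, so EBIT − I = €418,184.00.
DCL = total CM / (EBIT − I) = €1,135,728.00 / €418,184.00 = 2.7159.
%ΔEPS = DCL × %ΔSales = 2.7159 × +18.0% = +48.9%.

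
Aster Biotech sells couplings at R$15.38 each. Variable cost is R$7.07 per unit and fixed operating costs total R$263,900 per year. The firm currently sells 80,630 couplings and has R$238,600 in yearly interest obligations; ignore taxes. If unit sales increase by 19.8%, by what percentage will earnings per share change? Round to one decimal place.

+79.2%

Contribution at this volume is 80,630 × R$8.31 = R$670,035.30.
Subtracting fixed costs: EBIT = R$670,035.30 − R$263,900 = R$406,135.30.
Interest = R$238,600.00, so EBIT − I = R$167,535.30.
DCL = total CM / (EBIT − I) = R$670,035.30 / R$167,535.30 = 3.9994.
%ΔEPS = DCL × %ΔSales = 3.9994 × +19.8% = +79.2%.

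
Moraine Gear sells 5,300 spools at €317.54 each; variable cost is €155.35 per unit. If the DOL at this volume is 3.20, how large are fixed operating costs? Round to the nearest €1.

At 5,300 units, contribution = 5,300 × €162.19 = €859,607.00.
DOL = contribution / EBIT, so EBIT = €859,607.00 / 3.20 = €268,627.19.
Fixed costs = CM − EBIT = €859,607.00 − €268,627.19 = €590,980.

€590,980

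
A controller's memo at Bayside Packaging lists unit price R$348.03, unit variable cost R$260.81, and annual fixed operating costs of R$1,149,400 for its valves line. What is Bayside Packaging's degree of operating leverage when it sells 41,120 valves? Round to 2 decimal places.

Contribution at this volume is 41,120 × R$87.22 = R$3,586,486.40.
Subtracting fixed costs: EBIT = R$3,586,486.40 − R$1,149,400 = R$2,437,086.40.
So DOL = total CM / EBIT = R$3,586,486.40 / R$2,437,086.40 = 1.4716.

1.47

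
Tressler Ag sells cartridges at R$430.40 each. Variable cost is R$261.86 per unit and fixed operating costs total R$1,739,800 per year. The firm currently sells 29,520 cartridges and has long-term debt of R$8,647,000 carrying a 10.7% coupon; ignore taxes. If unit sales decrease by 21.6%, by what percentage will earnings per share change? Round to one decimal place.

-46.5%

At 29,520 units, contribution = 29,520 × R$168.54 = R$4,975,300.80.
EBIT = R$4,975,300.80 − R$1,739,800 = R$3,235,500.80.
Interest = R$925,229.00, so EBIT − I = R$2,310,271.80.
Degree of combined leverage = contribution ÷ (EBIT − I) = R$4,975,300.80 ÷ R$2,310,271.80 = 2.1536.
EPS therefore changes by 2.1536 × (-21.6%) = -46.5%.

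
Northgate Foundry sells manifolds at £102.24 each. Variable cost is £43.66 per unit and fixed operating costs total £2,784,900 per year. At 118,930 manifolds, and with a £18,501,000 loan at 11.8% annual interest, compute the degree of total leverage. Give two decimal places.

3.49

Contribution at this volume is 118,930 × £58.58 = £6,966,919.40.
EBIT = £6,966,919.40 − £2,784,900 = £4,182,019.40. Interest = £2,183,118.00, so EBIT − I = £1,998,901.40.
Degree of total leverage = total CM / (EBIT − interest) = £6,966,919.40 / £1,998,901.40 = 3.4854.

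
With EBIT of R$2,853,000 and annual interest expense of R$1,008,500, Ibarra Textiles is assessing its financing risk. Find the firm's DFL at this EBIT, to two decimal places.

Interest = R$1,008,500.00.
Degree of financial leverage = EBIT / (EBIT − interest) = R$2,853,000 / R$1,844,500.00 = 1.5468.

1.55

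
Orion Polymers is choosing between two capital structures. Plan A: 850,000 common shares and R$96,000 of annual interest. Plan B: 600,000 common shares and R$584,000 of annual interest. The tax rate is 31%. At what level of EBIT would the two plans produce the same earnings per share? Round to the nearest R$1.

At indifference, (EBIT − 96,000)(1 − t)/850,000 = (EBIT − 584,000)(1 − t)/600,000.
Cancelling (1 − t) and cross-multiplying: 600,000·(EBIT − 96,000) = 850,000·(EBIT − 584,000).
EBIT × (850,000 − 600,000) = 584,000 × 850,000 − 96,000 × 600,000 = 438,800,000,000, so EBIT = 438,800,000,000 ÷ 250,000 = 1,755,200.00.

R$1,755,200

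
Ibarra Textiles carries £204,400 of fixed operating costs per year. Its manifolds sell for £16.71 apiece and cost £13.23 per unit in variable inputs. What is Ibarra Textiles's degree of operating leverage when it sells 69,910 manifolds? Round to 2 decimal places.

Total contribution margin = 69,910 × £3.48 = £243,286.80.
Operating income = contribution − fixed costs = £243,286.80 − £204,400 = £38,886.80.
DOL = contribution ÷ EBIT = £243,286.80 ÷ £38,886.80 = 6.2563.

6.26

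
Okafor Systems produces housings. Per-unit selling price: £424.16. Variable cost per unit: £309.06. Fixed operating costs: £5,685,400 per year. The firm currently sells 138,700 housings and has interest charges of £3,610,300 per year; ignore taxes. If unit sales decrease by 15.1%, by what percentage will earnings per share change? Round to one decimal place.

Total contribution margin = 138,700 × £115.10 = £15,964,370.00.
EBIT = £15,964,370.00 − £5,685,400 = £10,278,970.00.
Interest = £3,610,300.00, so EBIT − I = £6,668,670.00.
Degree of combined leverage = contribution ÷ (EBIT − I) = £15,964,370.00 ÷ £6,668,670.00 = 2.3939.
%ΔEPS = DCL × %ΔSales = 2.3939 × -15.1% = -36.1%.

-36.1%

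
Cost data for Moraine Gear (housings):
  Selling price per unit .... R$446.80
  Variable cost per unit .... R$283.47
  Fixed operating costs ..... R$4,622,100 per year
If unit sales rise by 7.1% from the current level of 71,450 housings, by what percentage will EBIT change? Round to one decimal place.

Total contribution margin = 71,450 × R$163.33 = R$11,669,928.50.
Operating income = contribution − fixed costs = R$11,669,928.50 − R$4,622,100 = R$7,047,828.50.
DOL = contribution ÷ EBIT = R$11,669,928.50 ÷ R$7,047,828.50 = 1.6558.
%ΔEBIT = DOL × %ΔSales = 1.6558 × +7.1% = +11.8%.

+11.8%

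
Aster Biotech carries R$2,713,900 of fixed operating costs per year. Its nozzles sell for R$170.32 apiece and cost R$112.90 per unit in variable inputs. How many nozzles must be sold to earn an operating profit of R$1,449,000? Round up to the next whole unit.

72,500 nozzles

Each unit contributes R$170.32 − R$112.90 = R$57.42.
Required volume = (fixed costs + target profit) ÷ CM = (R$2,713,900 + R$1,449,000) ÷ R$57.42 = 72,499.13, so 72,500 nozzles.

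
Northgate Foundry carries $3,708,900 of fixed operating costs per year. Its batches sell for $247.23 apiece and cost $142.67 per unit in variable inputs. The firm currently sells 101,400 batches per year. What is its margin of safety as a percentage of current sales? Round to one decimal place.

65.0%

Unit CM = price − variable cost = $247.23 − $142.67 = $104.56. Break-even units = $3,708,900 ÷ $104.56 = 35,471.50; break-even revenue = 35,471.50 × $247.23 = $8,769,618.85.
Actual sales revenue = 101,400 × $247.23 = $25,069,122.00.
Margin of safety = ($25,069,122.00 − $8,769,618.85) ÷ $25,069,122.00 = 65.0%.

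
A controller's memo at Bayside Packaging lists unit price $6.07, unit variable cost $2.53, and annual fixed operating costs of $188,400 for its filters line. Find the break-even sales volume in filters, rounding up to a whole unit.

53,221 filters

Contribution margin per unit = $6.07 − $2.53 = $3.54.
Break-even volume = fixed costs ÷ CM per unit = $188,400 ÷ $3.54 = 53,220.34, so 53,221 filters.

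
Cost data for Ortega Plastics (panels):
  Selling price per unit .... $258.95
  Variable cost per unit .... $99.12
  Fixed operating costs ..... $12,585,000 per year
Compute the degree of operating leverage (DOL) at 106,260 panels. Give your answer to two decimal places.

3.86

At 106,260 units, contribution = 106,260 × $159.83 = $16,983,535.80.
EBIT = $16,983,535.80 − $12,585,000 = $4,398,535.80.
Degree of operating leverage = $16,983,535.80 / $4,398,535.80 = 3.8612.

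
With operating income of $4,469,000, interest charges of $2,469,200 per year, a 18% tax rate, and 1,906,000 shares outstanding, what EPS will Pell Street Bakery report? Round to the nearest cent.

Interest = $2,469,200.00, so EBT = $4,469,000 − $2,469,200.00 = $1,999,800.00.
After tax at 18%: net income = $1,999,800.00 × 0.82 = $1,639,836.00.
Per share: $1,639,836.00 / 1,906,000 shares = $0.86.

$0.86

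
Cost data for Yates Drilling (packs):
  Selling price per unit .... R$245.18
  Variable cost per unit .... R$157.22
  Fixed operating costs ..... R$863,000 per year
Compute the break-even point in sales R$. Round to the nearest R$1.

Contribution margin per unit = R$245.18 − R$157.22 = R$87.96, a CM ratio of R$87.96 ÷ R$245.18 = 0.3588.
Break-even sales = FC ÷ CM ratio = R$863,000 × R$245.18 / R$87.96 = R$2,405,529.

R$2,405,529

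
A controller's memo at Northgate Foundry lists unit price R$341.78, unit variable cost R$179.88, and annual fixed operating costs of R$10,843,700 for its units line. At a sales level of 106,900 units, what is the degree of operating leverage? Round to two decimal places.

Total contribution margin = 106,900 × R$161.90 = R$17,307,110.00.
Subtracting fixed costs: EBIT = R$17,307,110.00 − R$10,843,700 = R$6,463,410.00.
DOL = contribution ÷ EBIT = R$17,307,110.00 ÷ R$6,463,410.00 = 2.6777.

2.68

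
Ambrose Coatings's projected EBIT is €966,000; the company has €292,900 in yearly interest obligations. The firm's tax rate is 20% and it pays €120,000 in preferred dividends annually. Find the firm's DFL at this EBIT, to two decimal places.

Annual interest charges come to €292,900.00.
Pre-tax preferred-dividend burden = €120,000 ÷ (1 − 0.20) = €150,000.00.
DFL = EBIT ÷ [EBIT − I − D_p/(1−t)] = €966,000 ÷ [€966,000 − €292,900.00 − €150,000.00] = €966,000 ÷ €523,100.00 = 1.8467.

1.85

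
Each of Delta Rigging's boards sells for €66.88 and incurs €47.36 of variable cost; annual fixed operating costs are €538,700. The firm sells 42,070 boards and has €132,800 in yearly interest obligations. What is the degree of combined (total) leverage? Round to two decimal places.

5.49

At 42,070 units, contribution = 42,070 × €19.52 = €821,206.40.
EBIT = €821,206.40 − €538,700 = €282,506.40. Interest = €132,800.00.
DOL = €821,206.40 ÷ €282,506.40 = 2.9069; DFL = €282,506.40 ÷ €149,706.40 = 1.8871.
DCL = DOL × DFL = 2.9069 × 1.8871 = 5.4856.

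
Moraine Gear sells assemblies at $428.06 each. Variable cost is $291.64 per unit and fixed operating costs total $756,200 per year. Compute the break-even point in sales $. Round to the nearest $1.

$2,372,812

Contribution margin per unit = $428.06 − $291.64 = $136.42, a CM ratio of $136.42 ÷ $428.06 = 0.3187.
Break-even revenue = fixed costs × price ÷ CM = $756,200 × $428.06 ÷ $136.42 = $2,372,812.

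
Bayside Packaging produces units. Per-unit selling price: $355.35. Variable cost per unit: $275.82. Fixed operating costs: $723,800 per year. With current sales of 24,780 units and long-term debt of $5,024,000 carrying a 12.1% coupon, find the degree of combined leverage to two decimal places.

3.08

At 24,780 units, contribution = 24,780 × $79.53 = $1,970,753.40.
EBIT = $1,970,753.40 − $723,800 = $1,246,953.40. Interest = $607,904.00, so EBIT − I = $639,049.40.
DCL = contribution ÷ (EBIT − I) = $1,970,753.40 ÷ $639,049.40 = 3.0839.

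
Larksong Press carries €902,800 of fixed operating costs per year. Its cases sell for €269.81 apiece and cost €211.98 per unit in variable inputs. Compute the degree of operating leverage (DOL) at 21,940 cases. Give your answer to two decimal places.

Total contribution margin = 21,940 × €57.83 = €1,268,790.20.
EBIT = €1,268,790.20 − €902,800 = €365,990.20.
Degree of operating leverage = €1,268,790.20 / €365,990.20 = 3.4667.

3.47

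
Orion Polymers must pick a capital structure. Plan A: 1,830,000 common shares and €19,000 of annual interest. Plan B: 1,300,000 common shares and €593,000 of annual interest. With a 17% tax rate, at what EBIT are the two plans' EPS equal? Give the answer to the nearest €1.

At indifference, (EBIT − 19,000)(1 − t)/1,830,000 = (EBIT − 593,000)(1 − t)/1,300,000.
The (1 − t) factor cancels: (EBIT − 19,000) × 1,300,000 = (EBIT − 593,000) × 1,830,000.
EBIT × (1,830,000 − 1,300,000) = 593,000 × 1,830,000 − 19,000 × 1,300,000 = 1,060,490,000,000, so EBIT = 1,060,490,000,000 ÷ 530,000 = 2,000,924.53.

€2,000,925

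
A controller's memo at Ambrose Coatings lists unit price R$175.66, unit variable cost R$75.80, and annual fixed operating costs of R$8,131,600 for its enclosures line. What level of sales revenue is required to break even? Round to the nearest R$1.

CM per unit = R$175.66 − R$75.80 = R$99.86; CM ratio = R$99.86 / R$175.66 = 0.5685.
Break-even sales = FC ÷ CM ratio = R$8,131,600 × R$175.66 / R$99.86 = R$14,303,994.

R$14,303,994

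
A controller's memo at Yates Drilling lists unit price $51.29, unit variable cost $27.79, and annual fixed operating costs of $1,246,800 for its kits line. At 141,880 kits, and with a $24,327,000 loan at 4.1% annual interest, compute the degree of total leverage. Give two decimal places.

Contribution at this volume is 141,880 × $23.50 = $3,334,180.00.
EBIT = $3,334,180.00 − $1,246,800 = $2,087,380.00. Interest = $997,407.00, so EBIT − I = $1,089,973.00.
DCL = contribution ÷ (EBIT − I) = $3,334,180.00 ÷ $1,089,973.00 = 3.0590.

3.06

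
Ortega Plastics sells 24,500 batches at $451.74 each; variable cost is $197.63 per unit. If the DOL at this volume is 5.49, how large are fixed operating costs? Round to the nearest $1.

$5,091,689

Contribution at this volume is 24,500 × $254.11 = $6,225,695.00.
DOL = contribution / EBIT, so EBIT = $6,225,695.00 / 5.49 = $1,134,006.38.
And FC = contribution − EBIT = $6,225,695.00 − $1,134,006.38 = $5,091,689.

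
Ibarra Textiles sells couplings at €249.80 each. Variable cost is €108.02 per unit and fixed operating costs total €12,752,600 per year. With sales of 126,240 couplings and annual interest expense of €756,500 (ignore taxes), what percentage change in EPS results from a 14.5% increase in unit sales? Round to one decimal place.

+59.1%

Total contribution margin = 126,240 × €141.78 = €17,898,307.20.
EBIT = €17,898,307.20 − €12,752,600 = €5,145,707.20.
After interest of €756,500.00, pre-tax earnings = €4,389,207.20.
Degree of combined leverage = contribution ÷ (EBIT − I) = €17,898,307.20 ÷ €4,389,207.20 = 4.0778.
%ΔEPS = DCL × %ΔSales = 4.0778 × +14.5% = +59.1%.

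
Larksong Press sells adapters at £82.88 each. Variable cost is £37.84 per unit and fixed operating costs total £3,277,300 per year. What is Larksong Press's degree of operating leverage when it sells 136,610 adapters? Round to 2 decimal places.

2.14

Contribution at this volume is 136,610 × £45.04 = £6,152,914.40.
EBIT = £6,152,914.40 − £3,277,300 = £2,875,614.40.
So DOL = total CM / EBIT = £6,152,914.40 / £2,875,614.40 = 2.1397.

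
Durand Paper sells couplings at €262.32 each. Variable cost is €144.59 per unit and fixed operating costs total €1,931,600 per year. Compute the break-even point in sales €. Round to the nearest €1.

CM per unit = €262.32 − €144.59 = €117.73; CM ratio = €117.73 / €262.32 = 0.4488.
Break-even sales = FC ÷ CM ratio = €1,931,600 × €262.32 / €117.73 = €4,303,893.

€4,303,893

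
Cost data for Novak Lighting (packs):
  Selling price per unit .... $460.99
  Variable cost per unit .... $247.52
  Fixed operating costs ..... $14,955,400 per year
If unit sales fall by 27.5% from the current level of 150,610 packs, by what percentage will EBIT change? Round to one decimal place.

-51.4%

Total contribution margin = 150,610 × $213.47 = $32,150,716.70.
Subtracting fixed costs: EBIT = $32,150,716.70 − $14,955,400 = $17,195,316.70.
So DOL = total CM / EBIT = $32,150,716.70 / $17,195,316.70 = 1.8697.
So EBIT moves 1.8697 × (-27.5%) = -51.4%.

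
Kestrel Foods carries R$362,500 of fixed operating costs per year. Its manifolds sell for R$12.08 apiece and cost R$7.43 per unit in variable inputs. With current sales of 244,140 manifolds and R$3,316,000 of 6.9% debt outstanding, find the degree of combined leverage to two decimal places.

2.09

Total contribution margin = 244,140 × R$4.65 = R$1,135,251.00.
EBIT = R$1,135,251.00 − R$362,500 = R$772,751.00. Interest = R$228,804.00.
DOL = R$1,135,251.00 ÷ R$772,751.00 = 1.4691; DFL = R$772,751.00 ÷ R$543,947.00 = 1.4206.
DCL = DOL × DFL = 1.4691 × 1.4206 = 2.0870.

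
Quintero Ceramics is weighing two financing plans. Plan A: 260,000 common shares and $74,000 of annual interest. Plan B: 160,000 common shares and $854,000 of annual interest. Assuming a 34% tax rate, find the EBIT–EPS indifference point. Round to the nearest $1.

At indifference, (EBIT − 74,000)(1 − t)/260,000 = (EBIT − 854,000)(1 − t)/160,000.
The (1 − t) factor cancels: (EBIT − 74,000) × 160,000 = (EBIT − 854,000) × 260,000.
Solving, EBIT = (854,000·260,000 − 74,000·160,000) / (260,000 − 160,000) = 210,200,000,000 / 100,000 = 2,102,000.00.

$2,102,000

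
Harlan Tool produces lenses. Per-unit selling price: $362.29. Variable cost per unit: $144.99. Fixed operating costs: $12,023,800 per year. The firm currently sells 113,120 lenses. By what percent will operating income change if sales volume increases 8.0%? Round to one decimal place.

+15.7%

Total contribution margin = 113,120 × $217.30 = $24,580,976.00.
EBIT = $24,580,976.00 − $12,023,800 = $12,557,176.00.
Degree of operating leverage = $24,580,976.00 / $12,557,176.00 = 1.9575.
Operating income changes by 1.9575 × +8.0% = +15.7%.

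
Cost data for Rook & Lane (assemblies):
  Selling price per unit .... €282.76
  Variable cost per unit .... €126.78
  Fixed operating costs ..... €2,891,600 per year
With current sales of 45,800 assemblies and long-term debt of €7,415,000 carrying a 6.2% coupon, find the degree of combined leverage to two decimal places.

At 45,800 units, contribution = 45,800 × €155.98 = €7,143,884.00.
Operating income = contribution − fixed costs = €7,143,884.00 − €2,891,600 = €4,252,284.00. Interest = €459,730.00, so EBIT − I = €3,792,554.00.
Degree of total leverage = total CM / (EBIT − interest) = €7,143,884.00 / €3,792,554.00 = 1.8837.

1.88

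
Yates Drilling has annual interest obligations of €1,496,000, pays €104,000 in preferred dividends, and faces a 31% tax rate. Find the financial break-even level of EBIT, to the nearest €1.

€1,646,725

Preferred dividends are paid after tax, so their pre-tax equivalent is €104,000 ÷ (1 − 0.31) = €150,724.64.
Financial break-even EBIT = interest + D_p ÷ (1 − t) = €1,496,000 + €150,724.64 = €1,646,724.64.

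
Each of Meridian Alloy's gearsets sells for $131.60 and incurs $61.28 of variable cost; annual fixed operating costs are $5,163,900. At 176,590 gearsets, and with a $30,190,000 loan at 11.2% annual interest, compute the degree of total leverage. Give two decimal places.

Contribution at this volume is 176,590 × $70.32 = $12,417,808.80.
Operating income = contribution − fixed costs = $12,417,808.80 − $5,163,900 = $7,253,908.80. Interest = $3,381,280.00, so EBIT − I = $3,872,628.80.
DCL = contribution ÷ (EBIT − I) = $12,417,808.80 ÷ $3,872,628.80 = 3.2066.

3.21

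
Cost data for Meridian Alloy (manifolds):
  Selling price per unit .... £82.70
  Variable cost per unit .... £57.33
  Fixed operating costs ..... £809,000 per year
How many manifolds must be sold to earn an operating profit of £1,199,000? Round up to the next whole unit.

Each unit contributes £82.70 − £57.33 = £25.37.
Need Q such that Q × £25.37 − £809,000 = £1,199,000, i.e. Q = £2,008,000 / £25.37 = 79,148.60 → 79,149.

79,149 manifolds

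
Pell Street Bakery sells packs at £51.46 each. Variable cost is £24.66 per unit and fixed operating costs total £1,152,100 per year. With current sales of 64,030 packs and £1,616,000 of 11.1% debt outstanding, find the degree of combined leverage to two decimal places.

Contribution at this volume is 64,030 × £26.80 = £1,716,004.00.
Operating income = contribution − fixed costs = £1,716,004.00 − £1,152,100 = £563,904.00. Interest = £179,376.00.
DOL = £1,716,004.00 ÷ £563,904.00 = 3.0431; DFL = £563,904.00 ÷ £384,528.00 = 1.4665.
DCL = DOL × DFL = 3.0431 × 1.4665 = 4.4627.

4.46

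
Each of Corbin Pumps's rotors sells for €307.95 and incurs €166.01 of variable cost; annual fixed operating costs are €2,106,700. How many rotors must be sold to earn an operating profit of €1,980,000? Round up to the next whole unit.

28,792 rotors

Contribution margin per unit = €307.95 − €166.01 = €141.94.
Need Q such that Q × €141.94 − €2,106,700 = €1,980,000, i.e. Q = €4,086,700 / €141.94 = 28,791.74 → 28,792.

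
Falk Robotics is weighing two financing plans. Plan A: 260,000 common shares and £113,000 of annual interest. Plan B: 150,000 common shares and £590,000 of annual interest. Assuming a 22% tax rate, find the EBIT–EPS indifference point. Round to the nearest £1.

£1,240,455

At indifference, (EBIT − 113,000)(1 − t)/260,000 = (EBIT − 590,000)(1 − t)/150,000.
Cancelling (1 − t) and cross-multiplying: 150,000·(EBIT − 113,000) = 260,000·(EBIT − 590,000).
Solving, EBIT = (590,000·260,000 − 113,000·150,000) / (260,000 − 150,000) = 136,450,000,000 / 110,000 = 1,240,454.55.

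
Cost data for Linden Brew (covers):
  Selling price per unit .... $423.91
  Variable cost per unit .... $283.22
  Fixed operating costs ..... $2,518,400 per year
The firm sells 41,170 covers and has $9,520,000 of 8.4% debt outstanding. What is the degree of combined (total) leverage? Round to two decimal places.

2.34

Contribution at this volume is 41,170 × $140.69 = $5,792,207.30.
EBIT = $5,792,207.30 − $2,518,400 = $3,273,807.30. Interest = $799,680.00, so EBIT − I = $2,474,127.30.
Degree of total leverage = total CM / (EBIT − interest) = $5,792,207.30 / $2,474,127.30 = 2.3411.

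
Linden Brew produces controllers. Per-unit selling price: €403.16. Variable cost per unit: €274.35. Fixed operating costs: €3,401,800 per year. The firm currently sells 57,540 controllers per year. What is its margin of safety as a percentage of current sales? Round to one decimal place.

54.1%

Unit CM = price − variable cost = €403.16 − €274.35 = €128.81. Break-even units = €3,401,800 ÷ €128.81 = 26,409.44; break-even revenue = 26,409.44 × €403.16 = €10,647,229.94.
Actual sales revenue = 57,540 × €403.16 = €23,197,826.40.
Margin of safety = (€23,197,826.40 − €10,647,229.94) ÷ €23,197,826.40 = 54.1%.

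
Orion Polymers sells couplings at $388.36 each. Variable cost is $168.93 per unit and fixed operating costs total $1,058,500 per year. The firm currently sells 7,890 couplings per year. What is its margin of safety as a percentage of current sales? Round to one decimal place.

38.9%

Unit CM = price − variable cost = $388.36 − $168.93 = $219.43. Break-even units = $1,058,500 ÷ $219.43 = 4,823.86; break-even revenue = 4,823.86 × $388.36 = $1,873,394.98.
Actual sales revenue = 7,890 × $388.36 = $3,064,160.40.
Margin of safety = ($3,064,160.40 − $1,873,394.98) ÷ $3,064,160.40 = 38.9%.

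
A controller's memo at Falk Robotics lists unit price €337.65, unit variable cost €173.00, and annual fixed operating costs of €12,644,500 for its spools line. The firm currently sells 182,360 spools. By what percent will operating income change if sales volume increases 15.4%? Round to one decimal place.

+26.6%

At 182,360 units, contribution = 182,360 × €164.65 = €30,025,574.00.
EBIT = €30,025,574.00 − €12,644,500 = €17,381,074.00.
DOL = contribution ÷ EBIT = €30,025,574.00 ÷ €17,381,074.00 = 1.7275.
Operating income changes by 1.7275 × +15.4% = +26.6%.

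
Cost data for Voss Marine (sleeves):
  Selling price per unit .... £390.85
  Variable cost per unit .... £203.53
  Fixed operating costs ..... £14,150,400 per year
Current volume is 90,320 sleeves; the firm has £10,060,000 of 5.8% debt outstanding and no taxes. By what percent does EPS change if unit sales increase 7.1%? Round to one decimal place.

Total contribution margin = 90,320 × £187.32 = £16,918,742.40.
Operating income = contribution − fixed costs = £16,918,742.40 − £14,150,400 = £2,768,342.40.
Interest = £583,480.00, so EBIT − I = £2,184,862.40.
DCL = total CM / (EBIT − I) = £16,918,742.40 / £2,184,862.40 = 7.7436.
%ΔEPS = DCL × %ΔSales = 7.7436 × +7.1% = +55.0%.

+55.0%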